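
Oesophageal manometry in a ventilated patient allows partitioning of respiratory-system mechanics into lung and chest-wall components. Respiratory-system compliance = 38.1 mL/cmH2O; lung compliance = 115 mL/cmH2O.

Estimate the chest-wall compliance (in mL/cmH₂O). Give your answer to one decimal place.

57.0

1/Ccw = 1/Crs − 1/CL.
1/Ccw = 1/38.1 − 1/115 = 0.01755.
Ccw = 56.98 mL/cmH2O.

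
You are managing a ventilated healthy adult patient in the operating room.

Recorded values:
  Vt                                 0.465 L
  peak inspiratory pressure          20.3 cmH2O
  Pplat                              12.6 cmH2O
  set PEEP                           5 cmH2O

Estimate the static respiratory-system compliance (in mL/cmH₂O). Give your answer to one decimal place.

Cstat = Vt / (Pplat − PEEP) = 465 / (12.6 − 5) = 465 / 7.6 = 61.184 mL/cmH2O.

61.2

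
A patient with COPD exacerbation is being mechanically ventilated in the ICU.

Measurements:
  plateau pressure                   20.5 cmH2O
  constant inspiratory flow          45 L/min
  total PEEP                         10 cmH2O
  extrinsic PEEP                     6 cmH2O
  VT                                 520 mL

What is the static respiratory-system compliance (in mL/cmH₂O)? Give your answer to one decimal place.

49.5

End-expiratory occlusion gives total PEEP = 10 cmH2O (intrinsic PEEP = 10 − 6 = 4). Use total PEEP for the elastic gradient.
Cstat = Vt / (Pplat − PEEPtotal) = 520 / (20.5 − 10) = 520 / 10.5 = 49.524 mL/cmH2O.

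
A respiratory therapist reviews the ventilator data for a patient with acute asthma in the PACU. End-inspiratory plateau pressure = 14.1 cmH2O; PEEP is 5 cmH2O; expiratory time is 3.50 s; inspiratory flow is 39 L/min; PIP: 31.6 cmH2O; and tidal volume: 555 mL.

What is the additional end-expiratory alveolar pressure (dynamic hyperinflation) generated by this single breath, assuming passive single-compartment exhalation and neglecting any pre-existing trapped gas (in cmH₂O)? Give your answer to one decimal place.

1.1

Flow: 39 L/min ÷ 60 = 0.65 L/s.
R = (PIP − Pplat)/V̇ = (31.6 − 14.1) / 0.65 = 17.5/0.65 = 26.923 cmH2O·s/L.
C = Vt/(Pplat − PEEP) = 555.0 / (14.1 − 5) = 555.0/9.1 = 60.989 mL/cmH2O.
τ = R × C = 26.923 × 0.06099 L/cmH2O = 1.642 s.
Fraction remaining = e^(−Te/τ) = e^(−3.50/1.642) = 0.1187; trapped volume = 555.0 × 0.1187 = 65.879 mL.
Additional alveolar pressure from trapping ≈ V_trapped / C = 65.879 / 60.989 = 1.08 cmH2O.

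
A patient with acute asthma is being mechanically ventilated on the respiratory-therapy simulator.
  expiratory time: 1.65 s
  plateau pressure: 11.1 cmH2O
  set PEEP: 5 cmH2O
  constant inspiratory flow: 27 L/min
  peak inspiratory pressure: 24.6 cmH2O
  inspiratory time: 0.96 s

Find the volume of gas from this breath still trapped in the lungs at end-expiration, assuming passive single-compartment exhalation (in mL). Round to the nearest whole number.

Flow: 27 L/min ÷ 60 = 0.45 L/s.
Vt = flow × Ti = 0.45 L/s × 0.96 s × 1000 mL/L = 432.0 mL.
R = (PIP − Pplat)/V̇ = (24.6 − 11.1) / 0.45 = 13.5/0.45 = 30.0 cmH2O·s/L.
C = Vt/(Pplat − PEEP) = 432.0 / (11.1 − 5) = 432.0/6.1 = 70.82 mL/cmH2O.
τ = R × C = 30.0 × 0.07082 L/cmH2O = 2.125 s.
Fraction remaining = e^(−Te/τ) = e^(−1.65/2.125) = 0.46.
Trapped volume = 432.0 × 0.46 = 198.72 mL.

199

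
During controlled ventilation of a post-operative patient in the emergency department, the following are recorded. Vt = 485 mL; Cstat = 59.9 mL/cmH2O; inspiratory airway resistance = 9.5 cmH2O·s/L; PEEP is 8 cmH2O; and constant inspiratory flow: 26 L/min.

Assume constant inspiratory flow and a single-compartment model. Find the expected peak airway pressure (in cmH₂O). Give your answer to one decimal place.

20.2

Flow: 26 L/min ÷ 60 = 0.4333 L/s.
Equation of motion (constant flow): PIP = Vt/C + R·V̇ + PEEP.
PIP = 485/59.9 + 9.5×0.4333 + 8 = 8.097 + 4.116 + 8 = 20.213 cmH2O.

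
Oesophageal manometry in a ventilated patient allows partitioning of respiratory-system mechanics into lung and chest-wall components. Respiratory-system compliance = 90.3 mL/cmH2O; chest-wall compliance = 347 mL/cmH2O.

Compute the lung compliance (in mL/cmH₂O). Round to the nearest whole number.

122

1/CL = 1/Crs − 1/Ccw.
1/CL = 1/90.3 − 1/347 = 0.008192.
CL = 122.07 mL/cmH2O.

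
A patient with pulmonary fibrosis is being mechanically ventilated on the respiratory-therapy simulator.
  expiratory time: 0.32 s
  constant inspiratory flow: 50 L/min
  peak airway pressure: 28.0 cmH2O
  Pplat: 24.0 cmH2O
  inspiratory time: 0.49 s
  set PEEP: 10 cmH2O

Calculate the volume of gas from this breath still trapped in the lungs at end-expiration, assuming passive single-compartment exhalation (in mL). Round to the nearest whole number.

Flow: 50 L/min ÷ 60 = 0.8333 L/s.
Vt = flow × Ti = 0.8333 L/s × 0.49 s × 1000 mL/L = 408.32 mL.
R = (PIP − Pplat)/V̇ = (28.0 − 24.0) / 0.8333 = 4.0/0.8333 = 4.8 cmH2O·s/L.
C = Vt/(Pplat − PEEP) = 408.32 / (24.0 − 10) = 408.32/14.0 = 29.166 mL/cmH2O.
τ = R × C = 4.8 × 0.02917 L/cmH2O = 0.14 s.
Fraction remaining = e^(−Te/τ) = e^(−0.32/0.14) = 0.1017.
Trapped volume = 408.32 × 0.1017 = 41.526 mL.

42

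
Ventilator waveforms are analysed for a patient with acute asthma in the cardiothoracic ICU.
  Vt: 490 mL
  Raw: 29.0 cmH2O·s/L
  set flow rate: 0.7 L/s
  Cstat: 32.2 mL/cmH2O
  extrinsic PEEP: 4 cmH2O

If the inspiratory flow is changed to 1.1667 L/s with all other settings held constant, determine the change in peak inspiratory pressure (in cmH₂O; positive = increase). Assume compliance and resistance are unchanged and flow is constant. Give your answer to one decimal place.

13.5

PIP = Vt/C + R·V̇ + PEEP (constant-flow equation of motion).
Only the resistive term changes: ΔPIP = R × ΔV̇ = 29.0 × (1.1667 − 0.7) = 29.0 × 0.4667 = 13.534 cmH2O.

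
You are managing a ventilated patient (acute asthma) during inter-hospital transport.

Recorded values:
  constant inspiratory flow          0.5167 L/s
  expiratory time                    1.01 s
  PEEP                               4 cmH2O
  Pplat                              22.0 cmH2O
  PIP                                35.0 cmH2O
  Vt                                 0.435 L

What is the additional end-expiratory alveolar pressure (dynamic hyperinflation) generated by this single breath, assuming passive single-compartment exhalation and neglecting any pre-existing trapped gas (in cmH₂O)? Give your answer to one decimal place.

R = (PIP − Pplat)/V̇ = (35.0 − 22.0) / 0.5167 = 13.0/0.5167 = 25.16 cmH2O·s/L.
C = Vt/(Pplat − PEEP) = 435.0 / (22.0 − 4) = 435.0/18.0 = 24.167 mL/cmH2O.
τ = R × C = 25.16 × 0.02417 L/cmH2O = 0.6081 s.
Fraction remaining = e^(−Te/τ) = e^(−1.01/0.6081) = 0.19; trapped volume = 435.0 × 0.19 = 82.65 mL.
Additional alveolar pressure from trapping ≈ V_trapped / C = 82.65 / 24.167 = 3.42 cmH2O.

3.4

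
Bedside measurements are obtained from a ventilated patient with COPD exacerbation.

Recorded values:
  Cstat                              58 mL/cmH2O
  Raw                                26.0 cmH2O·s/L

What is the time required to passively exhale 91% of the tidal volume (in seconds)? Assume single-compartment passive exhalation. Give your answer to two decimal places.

τ = R × C = 26.0 × 58 mL/cmH2O = 26.0 × 0.058 L/cmH2O = 1.508 s.
Exhaled fraction f = 1 − e^(−t/τ) → t = −τ·ln(1 − f) = −1.508·ln(0.09) = 3.631 s.

3.63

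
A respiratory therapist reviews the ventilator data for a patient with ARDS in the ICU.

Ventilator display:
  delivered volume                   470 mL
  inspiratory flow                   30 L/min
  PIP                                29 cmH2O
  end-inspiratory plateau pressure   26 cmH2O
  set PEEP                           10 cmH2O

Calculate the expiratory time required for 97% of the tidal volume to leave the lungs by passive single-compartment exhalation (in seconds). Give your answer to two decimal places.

0.62

Flow: 30 L/min ÷ 60 = 0.5 L/s.
R = (PIP − Pplat)/V̇ = (29 − 26) / 0.5 = 3.0/0.5 = 6.0 cmH2O·s/L.
C = Vt/(Pplat − PEEP) = 470.0 / (26 − 10) = 470.0/16.0 = 29.375 mL/cmH2O.
τ = R × C = 6.0 × 0.02938 L/cmH2O = 0.1763 s.
t = −τ·ln(1 − 0.97) = −0.1763·ln(0.03) = 0.6182 s.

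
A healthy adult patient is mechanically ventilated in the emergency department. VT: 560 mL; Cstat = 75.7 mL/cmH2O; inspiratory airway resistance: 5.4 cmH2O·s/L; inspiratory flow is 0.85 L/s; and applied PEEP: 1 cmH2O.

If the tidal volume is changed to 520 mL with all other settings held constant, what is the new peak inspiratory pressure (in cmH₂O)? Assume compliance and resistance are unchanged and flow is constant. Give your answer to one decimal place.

PIP = Vt/C + R·V̇ + PEEP (constant-flow equation of motion).
Only the elastic term changes: ΔPIP = ΔVt / C = (520 − 560) / 75.7 = -0.5284 cmH2O.
Original PIP = 560/75.7 + 5.4×0.85 + 1 = 12.988 cmH2O; new PIP = 12.988 + (-0.5284) = 12.46 cmH2O.

12.5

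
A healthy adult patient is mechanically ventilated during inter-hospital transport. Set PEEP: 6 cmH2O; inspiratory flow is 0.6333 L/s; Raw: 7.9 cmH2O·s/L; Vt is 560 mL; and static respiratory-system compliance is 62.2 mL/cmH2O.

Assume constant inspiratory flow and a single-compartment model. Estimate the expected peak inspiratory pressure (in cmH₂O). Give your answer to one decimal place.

Equation of motion (constant flow): PIP = Vt/C + R·V̇ + PEEP.
PIP = 560/62.2 + 7.9×0.6333 + 6 = 9.003 + 5.003 + 6 = 20.006 cmH2O.

20.0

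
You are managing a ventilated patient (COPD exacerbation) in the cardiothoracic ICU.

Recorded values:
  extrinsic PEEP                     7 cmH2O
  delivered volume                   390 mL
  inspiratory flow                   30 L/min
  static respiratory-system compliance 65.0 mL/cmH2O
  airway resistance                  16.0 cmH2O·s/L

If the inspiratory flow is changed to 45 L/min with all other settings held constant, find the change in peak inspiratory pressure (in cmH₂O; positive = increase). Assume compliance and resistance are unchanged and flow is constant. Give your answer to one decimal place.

4.0

Flow: 30 L/min ÷ 60 = 0.5 L/s.
New flow: 45 L/min ÷ 60 = 0.75 L/s.
PIP = Vt/C + R·V̇ + PEEP (constant-flow equation of motion).
Only the resistive term changes: ΔPIP = R × ΔV̇ = 16.0 × (0.75 − 0.5) = 16.0 × 0.25 = 4.0 cmH2O.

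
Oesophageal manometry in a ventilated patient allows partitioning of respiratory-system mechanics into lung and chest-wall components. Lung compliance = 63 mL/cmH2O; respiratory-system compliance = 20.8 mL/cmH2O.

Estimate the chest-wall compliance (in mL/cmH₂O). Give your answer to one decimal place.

31.1

1/Ccw = 1/Crs − 1/CL.
1/Ccw = 1/20.8 − 1/63 = 0.0322.
Ccw = 31.056 mL/cmH2O.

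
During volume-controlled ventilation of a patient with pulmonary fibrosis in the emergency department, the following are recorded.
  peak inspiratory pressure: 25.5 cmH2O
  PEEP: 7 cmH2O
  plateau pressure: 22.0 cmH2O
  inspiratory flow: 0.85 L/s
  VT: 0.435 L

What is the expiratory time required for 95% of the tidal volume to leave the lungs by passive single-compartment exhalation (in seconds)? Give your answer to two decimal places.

R = (PIP − Pplat)/V̇ = (25.5 − 22.0) / 0.85 = 3.5/0.85 = 4.118 cmH2O·s/L.
C = Vt/(Pplat − PEEP) = 435.0 / (22.0 − 7) = 435.0/15.0 = 29.0 mL/cmH2O.
τ = R × C = 4.118 × 0.029 L/cmH2O = 0.1194 s.
t = −τ·ln(1 − 0.95) = −0.1194·ln(0.05) = 0.3577 s.

0.36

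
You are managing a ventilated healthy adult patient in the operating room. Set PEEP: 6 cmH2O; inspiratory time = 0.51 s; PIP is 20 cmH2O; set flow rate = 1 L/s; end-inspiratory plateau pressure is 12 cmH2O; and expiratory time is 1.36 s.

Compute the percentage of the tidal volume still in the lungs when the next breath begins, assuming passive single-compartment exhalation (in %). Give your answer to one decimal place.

13.5

Vt = flow × Ti = 1 L/s × 0.51 s × 1000 mL/L = 510.0 mL.
R = (PIP − Pplat)/V̇ = (20 − 12) / 1 = 8.0/1 = 8.0 cmH2O·s/L.
C = Vt/(Pplat − PEEP) = 510.0 / (12 − 6) = 510.0/6.0 = 85.0 mL/cmH2O.
τ = R × C = 8.0 × 0.085 L/cmH2O = 0.68 s.
Fraction remaining at end-expiration = e^(−Te/τ) = e^(−1.36/0.68) = 0.1353 → 13.53%.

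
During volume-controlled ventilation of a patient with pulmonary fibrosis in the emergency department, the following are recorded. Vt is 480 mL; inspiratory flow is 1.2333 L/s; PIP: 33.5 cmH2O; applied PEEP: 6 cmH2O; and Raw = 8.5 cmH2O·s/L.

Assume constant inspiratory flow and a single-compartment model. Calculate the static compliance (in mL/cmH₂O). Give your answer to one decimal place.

28.2

Equation of motion (constant flow): PIP = Vt/C + R·V̇ + PEEP.
Vt/C = PIP − R·V̇ − PEEP = 33.5 − 8.5×1.2333 − 6 = 33.5 − 10.483 − 6 = 17.017 cmH2O.
C = Vt / 17.017 = 480 / 17.017 = 28.207 mL/cmH2O.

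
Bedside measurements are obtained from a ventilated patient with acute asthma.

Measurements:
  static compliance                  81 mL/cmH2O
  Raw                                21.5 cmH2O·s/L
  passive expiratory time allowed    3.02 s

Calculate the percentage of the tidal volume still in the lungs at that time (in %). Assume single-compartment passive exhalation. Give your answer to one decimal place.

τ = R × C = 21.5 × 81 mL/cmH2O = 21.5 × 0.081 L/cmH2O = 1.742 s.
Passive exhalation: V(t)/V₀ = e^(−t/τ) = e^(−3.02/1.742) = 0.1766.
Fraction remaining = 0.1766 → 17.66%.

17.7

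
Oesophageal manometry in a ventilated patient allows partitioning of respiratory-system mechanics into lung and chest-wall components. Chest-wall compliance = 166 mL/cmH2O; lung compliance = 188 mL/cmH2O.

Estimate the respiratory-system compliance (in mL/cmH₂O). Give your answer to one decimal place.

88.2

Lung and chest wall are elastances in series: 1/Crs = 1/CL + 1/Ccw.
1/Crs = 1/188 + 1/166 = 0.01134.
Crs = 88.183 mL/cmH2O.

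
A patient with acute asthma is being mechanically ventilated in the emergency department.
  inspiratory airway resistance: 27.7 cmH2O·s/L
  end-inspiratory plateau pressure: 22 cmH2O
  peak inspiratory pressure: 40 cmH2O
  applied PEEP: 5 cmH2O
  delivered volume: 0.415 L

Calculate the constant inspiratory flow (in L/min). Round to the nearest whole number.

39

flow = (PIP − Pplat) / Raw = (40 − 22) / 27.7 = 0.6498 L/s × 60 = 38.988 L/min.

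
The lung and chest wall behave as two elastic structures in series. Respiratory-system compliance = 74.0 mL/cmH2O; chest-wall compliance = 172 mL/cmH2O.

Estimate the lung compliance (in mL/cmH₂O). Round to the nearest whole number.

1/CL = 1/Crs − 1/Ccw.
1/CL = 1/74.0 − 1/172 = 0.0077.
CL = 129.87 mL/cmH2O.

130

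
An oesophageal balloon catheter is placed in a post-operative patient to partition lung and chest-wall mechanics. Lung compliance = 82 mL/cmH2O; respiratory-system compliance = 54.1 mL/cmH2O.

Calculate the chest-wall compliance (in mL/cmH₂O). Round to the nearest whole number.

1/Ccw = 1/Crs − 1/CL.
1/Ccw = 1/54.1 − 1/82 = 0.006289.
Ccw = 159.01 mL/cmH2O.

159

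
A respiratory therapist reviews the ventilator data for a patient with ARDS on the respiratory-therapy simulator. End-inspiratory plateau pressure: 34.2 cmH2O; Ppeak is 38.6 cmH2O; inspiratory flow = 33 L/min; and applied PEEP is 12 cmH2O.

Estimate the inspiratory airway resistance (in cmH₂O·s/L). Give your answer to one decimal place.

8.0

Flow: 33 L/min ÷ 60 = 0.55 L/s.
Raw = (PIP − Pplat) / flow = (38.6 − 34.2) / 0.55 = 4.4 / 0.55 = 8.0 cmH2O·s/L.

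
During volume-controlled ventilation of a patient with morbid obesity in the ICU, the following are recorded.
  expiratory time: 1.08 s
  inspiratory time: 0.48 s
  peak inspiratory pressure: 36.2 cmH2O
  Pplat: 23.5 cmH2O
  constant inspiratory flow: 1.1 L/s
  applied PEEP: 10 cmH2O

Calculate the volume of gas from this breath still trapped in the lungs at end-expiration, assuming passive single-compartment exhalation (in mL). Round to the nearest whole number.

Vt = flow × Ti = 1.1 L/s × 0.48 s × 1000 mL/L = 528.0 mL.
R = (PIP − Pplat)/V̇ = (36.2 − 23.5) / 1.1 = 12.7/1.1 = 11.545 cmH2O·s/L.
C = Vt/(Pplat − PEEP) = 528.0 / (23.5 − 10) = 528.0/13.5 = 39.111 mL/cmH2O.
τ = R × C = 11.545 × 0.03911 L/cmH2O = 0.4515 s.
Fraction remaining = e^(−Te/τ) = e^(−1.08/0.4515) = 0.09144.
Trapped volume = 528.0 × 0.09144 = 48.28 mL.

48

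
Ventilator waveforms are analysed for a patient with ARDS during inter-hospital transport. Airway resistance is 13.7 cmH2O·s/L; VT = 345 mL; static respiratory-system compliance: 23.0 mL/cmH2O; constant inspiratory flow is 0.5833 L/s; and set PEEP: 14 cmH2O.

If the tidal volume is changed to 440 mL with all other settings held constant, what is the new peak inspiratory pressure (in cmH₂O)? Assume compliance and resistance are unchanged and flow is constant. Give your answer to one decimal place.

41.1

PIP = Vt/C + R·V̇ + PEEP (constant-flow equation of motion).
Only the elastic term changes: ΔPIP = ΔVt / C = (440 − 345) / 23.0 = 4.13 cmH2O.
Original PIP = 345/23.0 + 13.7×0.5833 + 14 = 36.991 cmH2O; new PIP = 36.991 + (4.13) = 41.121 cmH2O.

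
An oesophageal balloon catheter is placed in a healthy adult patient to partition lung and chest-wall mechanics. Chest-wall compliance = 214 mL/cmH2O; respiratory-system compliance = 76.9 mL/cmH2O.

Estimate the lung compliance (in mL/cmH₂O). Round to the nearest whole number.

120

1/CL = 1/Crs − 1/Ccw.
1/CL = 1/76.9 − 1/214 = 0.008331.
CL = 120.03 mL/cmH2O.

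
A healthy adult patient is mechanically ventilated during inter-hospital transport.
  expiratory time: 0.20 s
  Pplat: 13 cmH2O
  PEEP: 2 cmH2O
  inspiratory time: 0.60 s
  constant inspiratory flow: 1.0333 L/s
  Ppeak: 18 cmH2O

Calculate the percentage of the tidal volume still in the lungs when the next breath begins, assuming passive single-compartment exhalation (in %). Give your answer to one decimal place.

Vt = flow × Ti = 1.0333 L/s × 0.60 s × 1000 mL/L = 619.98 mL.
R = (PIP − Pplat)/V̇ = (18 − 13) / 1.0333 = 5.0/1.0333 = 4.839 cmH2O·s/L.
C = Vt/(Pplat − PEEP) = 619.98 / (13 − 2) = 619.98/11.0 = 56.362 mL/cmH2O.
τ = R × C = 4.839 × 0.05636 L/cmH2O = 0.2727 s.
Fraction remaining at end-expiration = e^(−Te/τ) = e^(−0.20/0.2727) = 0.4803 → 48.03%.

48.0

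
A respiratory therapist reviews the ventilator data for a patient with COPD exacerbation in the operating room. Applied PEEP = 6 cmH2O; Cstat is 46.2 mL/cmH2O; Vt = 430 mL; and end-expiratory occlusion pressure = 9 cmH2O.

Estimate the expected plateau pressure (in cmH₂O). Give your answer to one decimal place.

End-expiratory occlusion gives total PEEP = 9 cmH2O (intrinsic PEEP = 9 − 6 = 3). Use total PEEP for the elastic gradient.
Pplat = PEEPtotal + Vt / Cstat = 9 + 430 / 46.2 = 9 + 9.307 = 18.307 cmH2O.

18.3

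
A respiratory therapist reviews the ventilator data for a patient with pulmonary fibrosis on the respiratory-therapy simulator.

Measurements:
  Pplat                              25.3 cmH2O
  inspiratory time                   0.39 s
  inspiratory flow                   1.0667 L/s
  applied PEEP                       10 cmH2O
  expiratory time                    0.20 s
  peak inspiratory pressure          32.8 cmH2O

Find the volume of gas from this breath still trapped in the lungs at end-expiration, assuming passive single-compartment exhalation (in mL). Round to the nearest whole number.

146

Vt = flow × Ti = 1.0667 L/s × 0.39 s × 1000 mL/L = 416.01 mL.
R = (PIP − Pplat)/V̇ = (32.8 − 25.3) / 1.0667 = 7.5/1.0667 = 7.031 cmH2O·s/L.
C = Vt/(Pplat − PEEP) = 416.01 / (25.3 − 10) = 416.01/15.3 = 27.19 mL/cmH2O.
τ = R × C = 7.031 × 0.02719 L/cmH2O = 0.1912 s.
Fraction remaining = e^(−Te/τ) = e^(−0.20/0.1912) = 0.3513.
Trapped volume = 416.01 × 0.3513 = 146.14 mL.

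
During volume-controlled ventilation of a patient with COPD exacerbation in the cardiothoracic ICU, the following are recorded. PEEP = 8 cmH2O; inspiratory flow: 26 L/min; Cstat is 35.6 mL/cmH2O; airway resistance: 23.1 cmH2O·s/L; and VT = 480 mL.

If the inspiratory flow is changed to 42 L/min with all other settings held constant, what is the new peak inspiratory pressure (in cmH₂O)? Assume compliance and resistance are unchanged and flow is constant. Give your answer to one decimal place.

37.7

Flow: 26 L/min ÷ 60 = 0.4333 L/s.
New flow: 42 L/min ÷ 60 = 0.7 L/s.
PIP = Vt/C + R·V̇ + PEEP (constant-flow equation of motion).
Only the resistive term changes: ΔPIP = R × ΔV̇ = 23.1 × (0.7 − 0.4333) = 23.1 × 0.2667 = 6.161 cmH2O.
Original PIP = 480/35.6 + 23.1×0.4333 + 8 = 31.492 cmH2O; new PIP = 31.492 + (6.161) = 37.653 cmH2O.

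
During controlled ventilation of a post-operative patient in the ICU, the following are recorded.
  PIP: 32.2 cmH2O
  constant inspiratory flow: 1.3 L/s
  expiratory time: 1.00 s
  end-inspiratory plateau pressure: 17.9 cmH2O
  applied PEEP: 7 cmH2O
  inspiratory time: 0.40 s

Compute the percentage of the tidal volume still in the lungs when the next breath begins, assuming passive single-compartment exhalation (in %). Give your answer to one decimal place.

14.9

Vt = flow × Ti = 1.3 L/s × 0.40 s × 1000 mL/L = 520.0 mL.
R = (PIP − Pplat)/V̇ = (32.2 − 17.9) / 1.3 = 14.3/1.3 = 11.0 cmH2O·s/L.
C = Vt/(Pplat − PEEP) = 520.0 / (17.9 − 7) = 520.0/10.9 = 47.706 mL/cmH2O.
τ = R × C = 11.0 × 0.04771 L/cmH2O = 0.5248 s.
Fraction remaining at end-expiration = e^(−Te/τ) = e^(−1.00/0.5248) = 0.1488 → 14.88%.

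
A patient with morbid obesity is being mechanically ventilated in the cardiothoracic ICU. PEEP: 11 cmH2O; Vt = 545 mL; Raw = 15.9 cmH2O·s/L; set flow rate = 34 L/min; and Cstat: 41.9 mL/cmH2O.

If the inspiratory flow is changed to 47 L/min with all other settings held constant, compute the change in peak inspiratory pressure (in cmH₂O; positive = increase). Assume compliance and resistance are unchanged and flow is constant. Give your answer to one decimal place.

3.4

Flow: 34 L/min ÷ 60 = 0.5667 L/s.
New flow: 47 L/min ÷ 60 = 0.7833 L/s.
PIP = Vt/C + R·V̇ + PEEP (constant-flow equation of motion).
Only the resistive term changes: ΔPIP = R × ΔV̇ = 15.9 × (0.7833 − 0.5667) = 15.9 × 0.2166 = 3.444 cmH2O.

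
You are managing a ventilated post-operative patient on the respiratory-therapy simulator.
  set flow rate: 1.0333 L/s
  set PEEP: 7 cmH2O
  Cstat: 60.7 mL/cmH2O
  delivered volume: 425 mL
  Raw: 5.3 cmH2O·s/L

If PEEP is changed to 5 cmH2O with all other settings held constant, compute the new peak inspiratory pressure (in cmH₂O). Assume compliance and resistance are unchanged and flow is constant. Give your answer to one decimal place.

PIP = Vt/C + R·V̇ + PEEP (constant-flow equation of motion).
Only the baseline term changes: ΔPIP = ΔPEEP = 5 − 7 = -2.0 cmH2O.
Original PIP = 425/60.7 + 5.3×1.0333 + 7 = 19.478 cmH2O; new PIP = 19.478 + (-2.0) = 17.478 cmH2O.

17.5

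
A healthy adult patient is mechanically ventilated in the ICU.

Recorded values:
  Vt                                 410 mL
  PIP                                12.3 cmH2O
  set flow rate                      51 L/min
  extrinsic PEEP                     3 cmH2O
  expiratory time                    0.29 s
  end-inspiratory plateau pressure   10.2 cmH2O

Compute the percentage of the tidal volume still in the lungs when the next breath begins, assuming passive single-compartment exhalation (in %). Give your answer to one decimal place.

Flow: 51 L/min ÷ 60 = 0.85 L/s.
R = (PIP − Pplat)/V̇ = (12.3 − 10.2) / 0.85 = 2.1/0.85 = 2.471 cmH2O·s/L.
C = Vt/(Pplat − PEEP) = 410.0 / (10.2 − 3) = 410.0/7.2 = 56.944 mL/cmH2O.
τ = R × C = 2.471 × 0.05694 L/cmH2O = 0.1407 s.
Fraction remaining at end-expiration = e^(−Te/τ) = e^(−0.29/0.1407) = 0.1273 → 12.73%.

12.7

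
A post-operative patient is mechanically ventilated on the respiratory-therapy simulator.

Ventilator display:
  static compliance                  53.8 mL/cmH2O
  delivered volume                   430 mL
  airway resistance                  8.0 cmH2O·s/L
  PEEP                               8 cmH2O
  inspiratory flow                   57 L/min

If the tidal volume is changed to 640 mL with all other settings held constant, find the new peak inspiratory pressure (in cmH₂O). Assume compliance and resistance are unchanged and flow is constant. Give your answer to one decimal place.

27.5

Flow: 57 L/min ÷ 60 = 0.95 L/s.
PIP = Vt/C + R·V̇ + PEEP (constant-flow equation of motion).
Only the elastic term changes: ΔPIP = ΔVt / C = (640 − 430) / 53.8 = 3.903 cmH2O.
Original PIP = 430/53.8 + 8.0×0.95 + 8 = 23.593 cmH2O; new PIP = 23.593 + (3.903) = 27.496 cmH2O.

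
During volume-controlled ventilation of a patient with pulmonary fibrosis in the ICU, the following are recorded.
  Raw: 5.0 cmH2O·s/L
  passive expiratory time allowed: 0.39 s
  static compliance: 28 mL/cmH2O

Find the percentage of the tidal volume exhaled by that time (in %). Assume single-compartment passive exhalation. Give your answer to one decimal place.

τ = R × C = 5.0 × 28 mL/cmH2O = 5.0 × 0.028 L/cmH2O = 0.14 s.
Passive exhalation: V(t)/V₀ = e^(−t/τ) = e^(−0.39/0.14) = 0.06169.
Fraction exhaled = 1 − 0.06169 = 0.9383 → 93.83%.

93.8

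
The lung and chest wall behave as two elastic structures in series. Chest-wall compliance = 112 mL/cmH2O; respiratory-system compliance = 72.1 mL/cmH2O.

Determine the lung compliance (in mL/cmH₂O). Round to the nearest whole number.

202

1/CL = 1/Crs − 1/Ccw.
1/CL = 1/72.1 − 1/112 = 0.004941.
CL = 202.39 mL/cmH2O.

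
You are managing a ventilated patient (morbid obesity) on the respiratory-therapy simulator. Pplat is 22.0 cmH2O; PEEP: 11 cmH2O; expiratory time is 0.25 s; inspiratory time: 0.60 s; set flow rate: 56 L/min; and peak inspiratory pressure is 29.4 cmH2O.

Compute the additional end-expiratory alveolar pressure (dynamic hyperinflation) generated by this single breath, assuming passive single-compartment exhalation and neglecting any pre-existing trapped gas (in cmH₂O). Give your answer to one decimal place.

5.9

Flow: 56 L/min ÷ 60 = 0.9333 L/s.
Vt = flow × Ti = 0.9333 L/s × 0.60 s × 1000 mL/L = 559.98 mL.
R = (PIP − Pplat)/V̇ = (29.4 − 22.0) / 0.9333 = 7.4/0.9333 = 7.929 cmH2O·s/L.
C = Vt/(Pplat − PEEP) = 559.98 / (22.0 − 11) = 559.98/11.0 = 50.907 mL/cmH2O.
τ = R × C = 7.929 × 0.05091 L/cmH2O = 0.4037 s.
Fraction remaining = e^(−Te/τ) = e^(−0.25/0.4037) = 0.5383; trapped volume = 559.98 × 0.5383 = 301.44 mL.
Additional alveolar pressure from trapping ≈ V_trapped / C = 301.44 / 50.907 = 5.921 cmH2O.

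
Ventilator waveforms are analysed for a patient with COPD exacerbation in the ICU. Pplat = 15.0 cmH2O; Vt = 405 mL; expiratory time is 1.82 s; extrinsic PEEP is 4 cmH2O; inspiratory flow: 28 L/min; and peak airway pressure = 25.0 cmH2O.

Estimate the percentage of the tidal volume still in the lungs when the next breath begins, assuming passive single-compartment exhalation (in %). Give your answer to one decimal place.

Flow: 28 L/min ÷ 60 = 0.4667 L/s.
R = (PIP − Pplat)/V̇ = (25.0 − 15.0) / 0.4667 = 10.0/0.4667 = 21.427 cmH2O·s/L.
C = Vt/(Pplat − PEEP) = 405.0 / (15.0 − 4) = 405.0/11.0 = 36.818 mL/cmH2O.
τ = R × C = 21.427 × 0.03682 L/cmH2O = 0.7889 s.
Fraction remaining at end-expiration = e^(−Te/τ) = e^(−1.82/0.7889) = 0.09956 → 9.956%.

10.0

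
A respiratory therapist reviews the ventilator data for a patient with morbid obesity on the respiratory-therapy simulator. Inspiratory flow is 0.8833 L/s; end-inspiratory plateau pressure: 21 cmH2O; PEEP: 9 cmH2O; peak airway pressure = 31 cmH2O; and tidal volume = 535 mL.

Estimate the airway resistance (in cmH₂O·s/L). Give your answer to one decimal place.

Raw = (PIP − Pplat) / flow = (31 − 21) / 0.8833 = 10.0 / 0.8833 = 11.321 cmH2O·s/L.

11.3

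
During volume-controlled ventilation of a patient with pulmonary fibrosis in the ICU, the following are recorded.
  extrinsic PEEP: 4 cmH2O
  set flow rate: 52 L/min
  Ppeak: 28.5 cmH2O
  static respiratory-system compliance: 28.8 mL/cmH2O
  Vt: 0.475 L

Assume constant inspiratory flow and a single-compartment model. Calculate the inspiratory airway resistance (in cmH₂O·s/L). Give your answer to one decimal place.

9.2

Flow: 52 L/min ÷ 60 = 0.8667 L/s.
Equation of motion (constant flow): PIP = Vt/C + R·V̇ + PEEP.
R·V̇ = PIP − Vt/C − PEEP = 28.5 − 475/28.8 − 4 = 28.5 − 16.493 − 4 = 8.007 cmH2O.
R = 8.007 / 0.8667 = 9.238 cmH2O·s/L.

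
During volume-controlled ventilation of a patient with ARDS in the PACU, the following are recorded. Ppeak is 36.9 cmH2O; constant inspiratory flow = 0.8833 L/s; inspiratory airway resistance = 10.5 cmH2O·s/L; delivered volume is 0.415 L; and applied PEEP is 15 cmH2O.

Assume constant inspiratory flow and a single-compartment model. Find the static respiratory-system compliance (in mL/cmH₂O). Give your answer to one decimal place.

Equation of motion (constant flow): PIP = Vt/C + R·V̇ + PEEP.
Vt/C = PIP − R·V̇ − PEEP = 36.9 − 10.5×0.8833 − 15 = 36.9 − 9.275 − 15 = 12.625 cmH2O.
C = Vt / 12.625 = 415 / 12.625 = 32.871 mL/cmH2O.

32.9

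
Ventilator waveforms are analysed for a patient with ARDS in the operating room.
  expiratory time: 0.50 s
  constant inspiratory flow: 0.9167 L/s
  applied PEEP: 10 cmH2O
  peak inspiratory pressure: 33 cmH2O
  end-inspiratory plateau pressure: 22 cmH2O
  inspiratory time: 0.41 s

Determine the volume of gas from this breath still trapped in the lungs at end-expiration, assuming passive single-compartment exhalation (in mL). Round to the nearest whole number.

99

Vt = flow × Ti = 0.9167 L/s × 0.41 s × 1000 mL/L = 375.85 mL.
R = (PIP − Pplat)/V̇ = (33 − 22) / 0.9167 = 11.0/0.9167 = 12.0 cmH2O·s/L.
C = Vt/(Pplat − PEEP) = 375.85 / (22 − 10) = 375.85/12.0 = 31.321 mL/cmH2O.
τ = R × C = 12.0 × 0.03132 L/cmH2O = 0.3758 s.
Fraction remaining = e^(−Te/τ) = e^(−0.50/0.3758) = 0.2643.
Trapped volume = 375.85 × 0.2643 = 99.337 mL.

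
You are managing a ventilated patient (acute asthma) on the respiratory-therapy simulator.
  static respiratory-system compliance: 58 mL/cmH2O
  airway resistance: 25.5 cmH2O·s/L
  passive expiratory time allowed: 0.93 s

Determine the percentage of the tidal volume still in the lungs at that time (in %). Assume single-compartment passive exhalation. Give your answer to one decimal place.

τ = R × C = 25.5 × 58 mL/cmH2O = 25.5 × 0.058 L/cmH2O = 1.479 s.
Passive exhalation: V(t)/V₀ = e^(−t/τ) = e^(−0.93/1.479) = 0.5332.
Fraction remaining = 0.5332 → 53.32%.

53.3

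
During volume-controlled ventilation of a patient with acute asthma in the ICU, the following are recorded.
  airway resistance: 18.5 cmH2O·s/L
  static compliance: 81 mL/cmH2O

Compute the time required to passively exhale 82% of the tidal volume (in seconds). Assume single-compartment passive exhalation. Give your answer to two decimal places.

2.57

τ = R × C = 18.5 × 81 mL/cmH2O = 18.5 × 0.081 L/cmH2O = 1.499 s.
Exhaled fraction f = 1 − e^(−t/τ) → t = −τ·ln(1 − f) = −1.499·ln(0.18) = 2.57 s.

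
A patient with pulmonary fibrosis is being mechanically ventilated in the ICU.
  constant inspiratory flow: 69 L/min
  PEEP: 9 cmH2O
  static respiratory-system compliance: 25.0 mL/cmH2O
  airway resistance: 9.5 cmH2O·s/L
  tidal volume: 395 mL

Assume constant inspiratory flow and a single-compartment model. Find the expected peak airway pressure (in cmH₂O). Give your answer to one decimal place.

35.7

Flow: 69 L/min ÷ 60 = 1.15 L/s.
Equation of motion (constant flow): PIP = Vt/C + R·V̇ + PEEP.
PIP = 395/25.0 + 9.5×1.15 + 9 = 15.8 + 10.925 + 9 = 35.725 cmH2O.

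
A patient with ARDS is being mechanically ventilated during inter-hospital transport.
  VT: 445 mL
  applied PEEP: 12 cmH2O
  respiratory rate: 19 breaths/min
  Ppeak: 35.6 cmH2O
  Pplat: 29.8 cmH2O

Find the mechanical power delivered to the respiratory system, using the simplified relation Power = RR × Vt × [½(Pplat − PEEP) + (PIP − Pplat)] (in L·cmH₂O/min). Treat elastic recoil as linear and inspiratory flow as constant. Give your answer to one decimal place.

Per-breath work = Vt × [½(Pplat−PEEP) + (PIP−Pplat)] = 0.445 × [0.5×17.8 + 5.8] = 0.445 × 14.7 = 6.542 L·cmH2O.
Power = 19 × 6.542 = 124.3 L·cmH2O/min.

124.3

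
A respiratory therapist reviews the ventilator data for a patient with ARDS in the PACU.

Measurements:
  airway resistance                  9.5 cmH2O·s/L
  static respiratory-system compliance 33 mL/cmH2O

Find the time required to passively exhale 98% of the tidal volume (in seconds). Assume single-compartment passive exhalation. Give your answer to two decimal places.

1.23

τ = R × C = 9.5 × 33 mL/cmH2O = 9.5 × 0.033 L/cmH2O = 0.3135 s.
Exhaled fraction f = 1 − e^(−t/τ) → t = −τ·ln(1 − f) = −0.3135·ln(0.02) = 1.226 s.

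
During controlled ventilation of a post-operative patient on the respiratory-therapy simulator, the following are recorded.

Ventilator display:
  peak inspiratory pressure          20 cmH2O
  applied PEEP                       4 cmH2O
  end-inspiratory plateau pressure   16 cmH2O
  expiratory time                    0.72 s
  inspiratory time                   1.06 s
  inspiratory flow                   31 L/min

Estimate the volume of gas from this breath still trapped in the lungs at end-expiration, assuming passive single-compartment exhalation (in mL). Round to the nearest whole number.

Flow: 31 L/min ÷ 60 = 0.5167 L/s.
Vt = flow × Ti = 0.5167 L/s × 1.06 s × 1000 mL/L = 547.7 mL.
R = (PIP − Pplat)/V̇ = (20 − 16) / 0.5167 = 4.0/0.5167 = 7.741 cmH2O·s/L.
C = Vt/(Pplat − PEEP) = 547.7 / (16 − 4) = 547.7/12.0 = 45.642 mL/cmH2O.
τ = R × C = 7.741 × 0.04564 L/cmH2O = 0.3533 s.
Fraction remaining = e^(−Te/τ) = e^(−0.72/0.3533) = 0.1303.
Trapped volume = 547.7 × 0.1303 = 71.365 mL.

71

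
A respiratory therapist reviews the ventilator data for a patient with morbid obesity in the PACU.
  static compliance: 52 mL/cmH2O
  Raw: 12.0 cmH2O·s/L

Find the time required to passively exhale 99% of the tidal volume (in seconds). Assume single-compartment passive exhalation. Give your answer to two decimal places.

τ = R × C = 12.0 × 52 mL/cmH2O = 12.0 × 0.052 L/cmH2O = 0.624 s.
Exhaled fraction f = 1 − e^(−t/τ) → t = −τ·ln(1 − f) = −0.624·ln(0.01) = 2.874 s.

2.87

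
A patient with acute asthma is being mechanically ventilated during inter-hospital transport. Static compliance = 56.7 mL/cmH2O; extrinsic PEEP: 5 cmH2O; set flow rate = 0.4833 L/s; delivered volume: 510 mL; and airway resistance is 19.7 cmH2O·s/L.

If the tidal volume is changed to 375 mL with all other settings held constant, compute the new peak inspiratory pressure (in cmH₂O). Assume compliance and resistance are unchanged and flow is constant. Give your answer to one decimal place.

PIP = Vt/C + R·V̇ + PEEP (constant-flow equation of motion).
Only the elastic term changes: ΔPIP = ΔVt / C = (375 − 510) / 56.7 = -2.381 cmH2O.
Original PIP = 510/56.7 + 19.7×0.4833 + 5 = 23.516 cmH2O; new PIP = 23.516 + (-2.381) = 21.135 cmH2O.

21.1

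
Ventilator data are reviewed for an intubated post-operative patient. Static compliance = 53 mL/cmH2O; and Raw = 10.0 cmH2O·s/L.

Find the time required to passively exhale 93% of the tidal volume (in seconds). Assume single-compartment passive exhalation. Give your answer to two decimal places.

1.41

τ = R × C = 10.0 × 53 mL/cmH2O = 10.0 × 0.053 L/cmH2O = 0.53 s.
Exhaled fraction f = 1 − e^(−t/τ) → t = −τ·ln(1 − f) = −0.53·ln(0.07) = 1.409 s.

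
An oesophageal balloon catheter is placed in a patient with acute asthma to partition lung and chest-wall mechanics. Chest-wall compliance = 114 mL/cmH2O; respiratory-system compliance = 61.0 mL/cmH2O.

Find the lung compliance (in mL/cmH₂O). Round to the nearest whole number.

1/CL = 1/Crs − 1/Ccw.
1/CL = 1/61.0 − 1/114 = 0.007622.
CL = 131.2 mL/cmH2O.

131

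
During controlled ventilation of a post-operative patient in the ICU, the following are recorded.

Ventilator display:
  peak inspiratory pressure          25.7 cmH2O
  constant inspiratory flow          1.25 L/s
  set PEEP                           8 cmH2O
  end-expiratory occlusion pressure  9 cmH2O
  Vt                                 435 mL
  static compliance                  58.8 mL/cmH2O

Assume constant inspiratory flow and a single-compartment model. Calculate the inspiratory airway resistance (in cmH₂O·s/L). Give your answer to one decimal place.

Total PEEP = 9 cmH2O (set 8 + intrinsic 1); this is the baseline alveolar pressure.
Equation of motion (constant flow): PIP = Vt/C + R·V̇ + PEEP.
R·V̇ = PIP − Vt/C − PEEP = 25.7 − 435/58.8 − 9 = 25.7 − 7.398 − 9 = 9.302 cmH2O.
R = 9.302 / 1.25 = 7.442 cmH2O·s/L.

7.4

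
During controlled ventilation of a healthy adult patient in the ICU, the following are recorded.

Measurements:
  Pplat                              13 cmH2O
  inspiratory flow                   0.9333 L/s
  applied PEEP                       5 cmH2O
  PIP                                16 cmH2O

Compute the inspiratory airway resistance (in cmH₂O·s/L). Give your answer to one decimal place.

3.2

Raw = (PIP − Pplat) / flow = (16 − 13) / 0.9333 = 3.0 / 0.9333 = 3.214 cmH2O·s/L.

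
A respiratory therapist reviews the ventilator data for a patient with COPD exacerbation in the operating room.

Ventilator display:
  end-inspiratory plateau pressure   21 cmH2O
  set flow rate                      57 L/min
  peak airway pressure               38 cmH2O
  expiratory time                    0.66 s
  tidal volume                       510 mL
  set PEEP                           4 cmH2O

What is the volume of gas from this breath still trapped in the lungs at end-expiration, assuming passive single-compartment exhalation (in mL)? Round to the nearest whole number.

Flow: 57 L/min ÷ 60 = 0.95 L/s.
R = (PIP − Pplat)/V̇ = (38 − 21) / 0.95 = 17.0/0.95 = 17.895 cmH2O·s/L.
C = Vt/(Pplat − PEEP) = 510.0 / (21 − 4) = 510.0/17.0 = 30.0 mL/cmH2O.
τ = R × C = 17.895 × 0.03 L/cmH2O = 0.5369 s.
Fraction remaining = e^(−Te/τ) = e^(−0.66/0.5369) = 0.2925.
Trapped volume = 510.0 × 0.2925 = 149.18 mL.

149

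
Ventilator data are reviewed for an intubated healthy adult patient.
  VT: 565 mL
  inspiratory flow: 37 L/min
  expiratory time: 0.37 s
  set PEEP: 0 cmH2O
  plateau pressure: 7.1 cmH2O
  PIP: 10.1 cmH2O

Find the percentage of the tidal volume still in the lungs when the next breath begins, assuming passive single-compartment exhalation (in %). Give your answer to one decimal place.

38.5

Flow: 37 L/min ÷ 60 = 0.6167 L/s.
R = (PIP − Pplat)/V̇ = (10.1 − 7.1) / 0.6167 = 3.0/0.6167 = 4.865 cmH2O·s/L.
C = Vt/(Pplat − PEEP) = 565.0 / (7.1 − 0) = 565.0/7.1 = 79.577 mL/cmH2O.
τ = R × C = 4.865 × 0.07958 L/cmH2O = 0.3872 s.
Fraction remaining at end-expiration = e^(−Te/τ) = e^(−0.37/0.3872) = 0.3846 → 38.46%.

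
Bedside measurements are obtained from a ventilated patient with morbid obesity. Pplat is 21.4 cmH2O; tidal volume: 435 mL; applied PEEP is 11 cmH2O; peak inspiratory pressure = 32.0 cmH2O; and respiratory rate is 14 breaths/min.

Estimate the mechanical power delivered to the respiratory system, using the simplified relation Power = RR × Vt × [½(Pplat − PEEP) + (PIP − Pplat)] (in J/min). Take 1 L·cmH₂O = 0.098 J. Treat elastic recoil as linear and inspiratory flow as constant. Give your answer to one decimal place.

9.4

Per-breath work = Vt × [½(Pplat−PEEP) + (PIP−Pplat)] = 0.435 × [0.5×10.4 + 10.6] = 0.435 × 15.8 = 6.873 L·cmH2O.
Power = 14 × 6.873 = 96.222 L·cmH2O/min.
× 0.098 J/(L·cmH2O) → 9.43 J/min.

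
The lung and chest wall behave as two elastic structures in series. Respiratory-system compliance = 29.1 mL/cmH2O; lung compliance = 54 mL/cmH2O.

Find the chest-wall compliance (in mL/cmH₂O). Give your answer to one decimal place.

63.1

1/Ccw = 1/Crs − 1/CL.
1/Ccw = 1/29.1 − 1/54 = 0.01585.
Ccw = 63.091 mL/cmH2O.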